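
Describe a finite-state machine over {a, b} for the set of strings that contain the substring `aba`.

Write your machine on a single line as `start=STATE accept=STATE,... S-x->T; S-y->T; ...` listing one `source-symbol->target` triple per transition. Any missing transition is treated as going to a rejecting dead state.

start=q0; accept=q3; q0-a->q1; q0-b->q0; q1-a->q1; q1-b->q2; q2-a->q3; q2-b->q0; q3-a->q3; q3-b->q3

States q0..q2 record the length of the longest prefix of `aba` that matches the current input suffix. Reaching q3 means `aba` has been seen, and we stay there forever. Accept from q3.
A 4-state machine:
        a   b  
>  q0   q1  q0 
   q1   q1  q2 
   q2   q3  q0 
 * q3   q3  q3 
(> = start, * = accepting)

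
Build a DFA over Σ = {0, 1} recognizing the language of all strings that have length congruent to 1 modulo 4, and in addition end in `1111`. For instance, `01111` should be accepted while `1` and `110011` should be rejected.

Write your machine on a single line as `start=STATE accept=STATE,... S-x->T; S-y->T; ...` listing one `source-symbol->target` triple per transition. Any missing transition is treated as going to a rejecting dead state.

start=A; accept=H; A-0->B; A-1->B; B-0->C; B-1->D; C-0->E; C-1->E; D-0->E; D-1->F; E-0->A; E-1->A; F-0->A; F-1->G; G-0->B; G-1->H; H-0->C; H-1->D

Build one automaton per condition and run them in lockstep. One (4 states) tracks the input length modulo 4; the other (5 states) tracks how much of the suffix `1111` has currently been matched. Each combined state is a pair, one component from each; accept when both components accept. Equivalent product states are then merged.
8 states suffice.
       0  1 
>  A   B  B 
   B   C  D 
   C   E  E 
   D   E  F 
   E   A  A 
   F   A  G 
   G   B  H 
 * H   C  D 
(> = start, * = accepting)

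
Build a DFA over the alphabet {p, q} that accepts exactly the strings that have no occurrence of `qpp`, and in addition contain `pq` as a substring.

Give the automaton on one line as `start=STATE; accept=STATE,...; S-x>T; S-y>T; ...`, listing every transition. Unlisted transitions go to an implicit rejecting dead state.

Handle the two conditions separately and then intersect. One (4 states) tracks partial matches of the forbidden pattern `qpp`; the other (3 states) tracks whether and how much of `pq` has been seen. Each combined state is a pair, one component from each; accept when both components accept. Minimizing collapses redundant product states.
        p   q  
>  S0   S1  S2 
   S1   S1  S3 
   S2   S4  S2 
 * S3   S5  S3 
   S4   S6  S3 
 * S5   S6  S3 
   S6   S6  S6 
(> = start, * = accepting)

start=S0; accept=S3,S5; S0-p>S1; S0-q>S2; S1-p>S1; S1-q>S3; S2-p>S4; S2-q>S2; S3-p>S5; S3-q>S3; S4-p>S6; S4-q>S3; S5-p>S6; S5-q>S3; S6-p>S6; S6-q>S6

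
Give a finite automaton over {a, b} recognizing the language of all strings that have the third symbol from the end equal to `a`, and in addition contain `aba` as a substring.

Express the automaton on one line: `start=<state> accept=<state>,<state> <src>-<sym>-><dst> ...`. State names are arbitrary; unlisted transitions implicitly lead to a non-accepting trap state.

Build one automaton per condition and run them in lockstep. The first has 15 states tracking the last 3 symbols read; the second has 4 states tracking whether and how much of `aba` has been seen. A product state is a pair (one from each), accepting exactly when both do. Minimizing collapses redundant product states.
An 11-state machine:
          a    b  
>  q0     q1   q0 
   q1     q1   q2 
   q2     q3   q0 
 * q3     q4   q5 
   q4     q6   q7 
   q5     q3   q8 
 * q6     q6   q7 
 * q7     q3   q8 
 * q8     q9  q10 
   q9     q4   q5 
   q10    q9  q10 
(> = start, * = accepting)

start=q0 accept=q3,q6,q7,q8 q0-a->q1 q0-b->q0 q1-a->q1 q1-b->q2 q2-a->q3 q2-b->q0 q3-a->q4 q3-b->q5 q4-a->q6 q4-b->q7 q5-a->q3 q5-b->q8 q6-a->q6 q6-b->q7 q7-a->q3 q7-b->q8 q8-a->q9 q8-b->q10 q9-a->q4 q9-b->q5 q10-a->q9 q10-b->q10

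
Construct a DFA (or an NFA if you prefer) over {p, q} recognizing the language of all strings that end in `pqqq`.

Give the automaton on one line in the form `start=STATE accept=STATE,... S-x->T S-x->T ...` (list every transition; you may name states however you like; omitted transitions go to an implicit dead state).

start=A accept=E A-p->B A-q->A B-p->B B-q->C C-p->B C-q->D D-p->B D-q->E E-p->B E-q->A

Remember how much of `pqqq` the current input suffix matches. State A means no match yet; B means the last symbol is `p`; C means the last 2 symbols are `pq`; D means the last 3 symbols are `pqq`; E means the last 4 symbols are `pqqq`. Only E accepts. On a mismatch, fall back to the longest proper suffix that is still a prefix of `pqqq`.
       p  q 
>  A   B  A 
   B   B  C 
   C   B  D 
   D   B  E 
 * E   B  A 
(> = start, * = accepting)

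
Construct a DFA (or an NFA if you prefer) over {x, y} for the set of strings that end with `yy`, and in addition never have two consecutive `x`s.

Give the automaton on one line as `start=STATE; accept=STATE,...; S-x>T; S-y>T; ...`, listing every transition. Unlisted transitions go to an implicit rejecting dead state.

start=s0; accept=s4; s0-x>s1; s0-y>s2; s1-x>s3; s1-y>s2; s2-x>s1; s2-y>s4; s3-x>s3; s3-y>s3; s4-x>s1; s4-y>s4

Build one automaton per condition and run them in lockstep. The first has 3 states tracking how much of the suffix `yy` has currently been matched; the second has 3 states tracking partial matches of the forbidden pattern `xx`. A product state is a pair (one from each), accepting exactly when both do. Equivalent product states are then merged.
A 5-state machine:
        x   y  
>  s0   s1  s2 
   s1   s3  s2 
   s2   s1  s4 
   s3   s3  s3 
 * s4   s1  s4 
(> = start, * = accepting)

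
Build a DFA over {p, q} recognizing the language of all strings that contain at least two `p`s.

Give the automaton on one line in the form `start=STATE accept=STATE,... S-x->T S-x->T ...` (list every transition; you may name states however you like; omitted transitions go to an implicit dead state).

Count `p`s, saturating at 3: states A through C mean 0 through 2 `p`s seen; D means more than 2. Each `p` increments (capped at D); other symbols loop. Accept from {C, D}.
4 states suffice.
       p  q 
>  A   B  A 
   B   C  B 
 * C   D  C 
 * D   D  D 
(> = start, * = accepting)

start=A accept=C,D A-p->B A-q->A B-p->C B-q->B C-p->D C-q->C D-p->D D-q->D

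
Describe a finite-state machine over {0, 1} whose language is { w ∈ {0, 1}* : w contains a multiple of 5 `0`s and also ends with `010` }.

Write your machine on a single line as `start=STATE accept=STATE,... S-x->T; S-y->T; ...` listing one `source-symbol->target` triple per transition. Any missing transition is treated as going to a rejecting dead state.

start=q0; accept=q6; q0-0->q1; q0-1->q0; q1-0->q2; q1-1->q1; q2-0->q3; q2-1->q2; q3-0->q4; q3-1->q3; q4-0->q0; q4-1->q5; q5-0->q6; q5-1->q7; q6-0->q1; q6-1->q0; q7-0->q0; q7-1->q7

Handle the two conditions separately and then intersect. One (5 states) tracks the count of `0`s modulo 5; the other (4 states) tracks how much of the suffix `010` has currently been matched. Each combined state is a pair, one component from each; accept when both components accept. Equivalent product states are then merged.
With 8 states:
        0   1  
>  q0   q1  q0 
   q1   q2  q1 
   q2   q3  q2 
   q3   q4  q3 
   q4   q0  q5 
   q5   q6  q7 
 * q6   q1  q0 
   q7   q0  q7 
(> = start, * = accepting)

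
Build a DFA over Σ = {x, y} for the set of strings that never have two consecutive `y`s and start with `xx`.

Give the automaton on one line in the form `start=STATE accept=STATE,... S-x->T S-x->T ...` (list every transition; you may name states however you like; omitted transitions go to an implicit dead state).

Build one automaton per condition and run them in lockstep. The first has 3 states tracking partial matches of the forbidden pattern `yy`; the second has 4 states tracking whether the input so far still matches the prefix `xx`. A product state is a pair (one from each), accepting exactly when both do.
An 8-state machine:
        x   y  
>  S0   S1  S2 
   S1   S3  S2 
   S2   S4  S5 
 * S3   S3  S6 
   S4   S4  S2 
   S5   S5  S5 
 * S6   S3  S7 
   S7   S7  S7 
(> = start, * = accepting)

start=S0 accept=S3,S6 S0-x->S1 S0-y->S2 S1-x->S3 S1-y->S2 S2-x->S4 S2-y->S5 S3-x->S3 S3-y->S6 S4-x->S4 S4-y->S2 S5-x->S5 S5-y->S5 S6-x->S3 S6-y->S7 S7-x->S7 S7-y->S7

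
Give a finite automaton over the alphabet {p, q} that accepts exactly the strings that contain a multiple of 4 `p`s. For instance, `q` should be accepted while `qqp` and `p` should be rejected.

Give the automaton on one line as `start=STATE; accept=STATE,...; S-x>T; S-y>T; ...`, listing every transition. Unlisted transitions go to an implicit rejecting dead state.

Keep the running count of `p`s modulo 4: each `p` advances along the cycle A → B → C → D → A while other symbols loop. Accept at A.
A 4-state machine:
       p  q 
>* A   B  A 
   B   C  B 
   C   D  C 
   D   A  D 
(> = start, * = accepting)

start=A; accept=A; A-p>B; A-q>A; B-p>C; B-q>B; C-p>D; C-q>C; D-p>A; D-q>D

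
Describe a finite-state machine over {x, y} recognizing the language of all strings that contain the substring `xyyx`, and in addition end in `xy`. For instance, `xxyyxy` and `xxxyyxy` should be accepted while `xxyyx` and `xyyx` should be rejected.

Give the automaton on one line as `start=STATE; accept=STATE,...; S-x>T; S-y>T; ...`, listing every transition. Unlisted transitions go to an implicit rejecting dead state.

start=s0; accept=s5; s0-x>s1; s0-y>s0; s1-x>s1; s1-y>s2; s2-x>s1; s2-y>s3; s3-x>s4; s3-y>s0; s4-x>s4; s4-y>s5; s5-x>s4; s5-y>s6; s6-x>s4; s6-y>s6

Run two small machines in parallel and take their product. One (5 states) tracks whether and how much of `xyyx` has been seen; the other (3 states) tracks how much of the suffix `xy` has currently been matched. Each combined state is a pair, one component from each; accept when both components accept.
7 states suffice.
        x   y  
>  s0   s1  s0 
   s1   s1  s2 
   s2   s1  s3 
   s3   s4  s0 
   s4   s4  s5 
 * s5   s4  s6 
   s6   s4  s6 
(> = start, * = accepting)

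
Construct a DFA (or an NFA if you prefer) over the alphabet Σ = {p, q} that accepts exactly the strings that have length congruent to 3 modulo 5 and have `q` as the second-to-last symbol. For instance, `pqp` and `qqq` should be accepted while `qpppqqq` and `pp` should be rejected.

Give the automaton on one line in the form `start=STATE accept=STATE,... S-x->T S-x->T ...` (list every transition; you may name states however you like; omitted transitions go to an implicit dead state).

start=s0 accept=s5 s0-p->s1 s0-q->s1 s1-p->s2 s1-q->s3 s2-p->s4 s2-q->s4 s3-p->s5 s3-q->s5 s4-p->s6 s4-q->s6 s5-p->s6 s5-q->s6 s6-p->s0 s6-q->s0

Run two small machines in parallel and take their product. One (5 states) tracks the input length modulo 5; the other (7 states) tracks the last 2 symbols read. Each combined state is a pair, one component from each; accept when both components accept. After merging equivalent states the machine shrinks.
A 7-state machine:
        p   q  
>  s0   s1  s1 
   s1   s2  s3 
   s2   s4  s4 
   s3   s5  s5 
   s4   s6  s6 
 * s5   s6  s6 
   s6   s0  s0 
(> = start, * = accepting)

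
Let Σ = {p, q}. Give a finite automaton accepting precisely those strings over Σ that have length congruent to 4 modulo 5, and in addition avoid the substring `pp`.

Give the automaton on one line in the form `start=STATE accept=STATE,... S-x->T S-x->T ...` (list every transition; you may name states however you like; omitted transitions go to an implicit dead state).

Handle the two conditions separately and then intersect. The first has 5 states tracking the input length modulo 5; the second has 3 states tracking partial matches of the forbidden pattern `pp`. A product state is a pair (one from each), accepting exactly when both do.
          p    q  
>  s0     s1   s2 
   s1     s3   s4 
   s2     s5   s4 
   s3     s6   s6 
   s4     s7   s8 
   s5     s6   s8 
   s6     s9   s9 
   s7     s9  s10 
   s8    s11  s10 
   s9    s12  s12 
 * s10   s13   s0 
 * s11   s12   s0 
   s12   s14  s14 
   s13   s14   s2 
   s14    s3   s3 
(> = start, * = accepting)

start=s0 accept=s10,s11 s0-p->s1 s0-q->s2 s1-p->s3 s1-q->s4 s2-p->s5 s2-q->s4 s3-p->s6 s3-q->s6 s4-p->s7 s4-q->s8 s5-p->s6 s5-q->s8 s6-p->s9 s6-q->s9 s7-p->s9 s7-q->s10 s8-p->s11 s8-q->s10 s9-p->s12 s9-q->s12 s10-p->s13 s10-q->s0 s11-p->s12 s11-q->s0 s12-p->s14 s12-q->s14 s13-p->s14 s13-q->s2 s14-p->s3 s14-q->s3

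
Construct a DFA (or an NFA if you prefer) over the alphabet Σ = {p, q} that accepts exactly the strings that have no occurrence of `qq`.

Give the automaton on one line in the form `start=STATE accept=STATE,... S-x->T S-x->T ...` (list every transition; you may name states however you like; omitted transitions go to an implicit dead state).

This is the complement of 'contains `qq`'. Use the same substring-matching states — s0 through s2 holding how much of `qq` has just been matched — but flip the accepting set: everything except the trap s2 accepts.
        p   q  
>* s0   s0  s1 
 * s1   s0  s2 
   s2   s2  s2 
(> = start, * = accepting)

start=s0 accept=s0,s1 s0-p->s0 s0-q->s1 s1-p->s0 s1-q->s2 s2-p->s2 s2-q->s2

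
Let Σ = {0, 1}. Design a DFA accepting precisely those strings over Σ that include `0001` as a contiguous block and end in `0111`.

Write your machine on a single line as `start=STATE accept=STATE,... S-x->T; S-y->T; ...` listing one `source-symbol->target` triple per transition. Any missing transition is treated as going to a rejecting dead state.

start=A; accept=G; A-0->B; A-1->A; B-0->C; B-1->A; C-0->D; C-1->A; D-0->D; D-1->E; E-0->D; E-1->F; F-0->D; F-1->G; G-0->D; G-1->H; H-0->D; H-1->H

Build one automaton per condition and run them in lockstep. One (5 states) tracks whether and how much of `0001` has been seen; the other (5 states) tracks how much of the suffix `0111` has currently been matched. Each combined state is a pair, one component from each; accept when both components accept. After merging equivalent states the machine shrinks.
       0  1 
>  A   B  A 
   B   C  A 
   C   D  A 
   D   D  E 
   E   D  F 
   F   D  G 
 * G   D  H 
   H   D  H 
(> = start, * = accepting)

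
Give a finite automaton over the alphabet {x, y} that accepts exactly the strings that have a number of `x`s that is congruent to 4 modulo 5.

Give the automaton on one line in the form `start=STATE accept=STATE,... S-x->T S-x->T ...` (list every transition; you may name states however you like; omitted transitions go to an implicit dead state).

start=S0 accept=S4 S0-x->S1 S0-y->S0 S1-x->S2 S1-y->S1 S2-x->S3 S2-y->S2 S3-x->S4 S3-y->S3 S4-x->S0 S4-y->S4

The only thing that matters is how many `x`s have appeared, reduced mod 5. Use one state per residue: S0 for 0, …, S4 for 4. Reading `x` moves to the next residue; anything else stays put. S4 is accepting.
        x   y  
>  S0   S1  S0 
   S1   S2  S1 
   S2   S3  S2 
   S3   S4  S3 
 * S4   S0  S4 
(> = start, * = accepting)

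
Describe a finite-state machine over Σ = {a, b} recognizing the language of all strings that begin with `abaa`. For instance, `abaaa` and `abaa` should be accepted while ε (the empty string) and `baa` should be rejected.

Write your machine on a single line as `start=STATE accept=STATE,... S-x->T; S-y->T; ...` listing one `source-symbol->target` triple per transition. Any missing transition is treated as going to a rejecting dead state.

Walk along `abaa` while the input agrees: from q0 take `a` to q1, and so on. Any deviation drops to the rejecting sink q5. Once q4 is reached the prefix is confirmed and every continuation is accepted.
A 6-state machine:
        a   b  
>  q0   q1  q5 
   q1   q5  q2 
   q2   q3  q5 
   q3   q4  q5 
 * q4   q4  q4 
   q5   q5  q5 
(> = start, * = accepting)

start=q0; accept=q4; q0-a->q1; q0-b->q5; q1-a->q5; q1-b->q2; q2-a->q3; q2-b->q5; q3-a->q4; q3-b->q5; q4-a->q4; q4-b->q4; q5-a->q5; q5-b->q5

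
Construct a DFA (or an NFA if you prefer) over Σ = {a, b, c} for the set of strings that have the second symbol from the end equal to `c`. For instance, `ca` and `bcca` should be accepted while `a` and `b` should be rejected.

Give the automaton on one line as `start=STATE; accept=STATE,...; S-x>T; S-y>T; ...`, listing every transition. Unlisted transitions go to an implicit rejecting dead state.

Because acceptance depends on a position counted from the end, the machine has to buffer the most recent 2 symbols. Make each state the string of the last up-to-2 symbols read; on input `x` shift the window left and append `x`. Accept when the buffered window has length 2 and begins with `c`.
          a    b    c  
>  s0     s1   s2   s3 
   s1     s4   s5   s6 
   s2     s7   s8   s9 
   s3    s10  s11  s12 
   s4     s4   s5   s6 
   s5     s7   s8   s9 
   s6    s10  s11  s12 
   s7     s4   s5   s6 
   s8     s7   s8   s9 
   s9    s10  s11  s12 
 * s10    s4   s5   s6 
 * s11    s7   s8   s9 
 * s12   s10  s11  s12 
(> = start, * = accepting)

start=s0; accept=s10,s11,s12; s0-a>s1; s0-b>s2; s0-c>s3; s1-a>s4; s1-b>s5; s1-c>s6; s2-a>s7; s2-b>s8; s2-c>s9; s3-a>s10; s3-b>s11; s3-c>s12; s4-a>s4; s4-b>s5; s4-c>s6; s5-a>s7; s5-b>s8; s5-c>s9; s6-a>s10; s6-b>s11; s6-c>s12; s7-a>s4; s7-b>s5; s7-c>s6; s8-a>s7; s8-b>s8; s8-c>s9; s9-a>s10; s9-b>s11; s9-c>s12; s10-a>s4; s10-b>s5; s10-c>s6; s11-a>s7; s11-b>s8; s11-c>s9; s12-a>s10; s12-b>s11; s12-c>s12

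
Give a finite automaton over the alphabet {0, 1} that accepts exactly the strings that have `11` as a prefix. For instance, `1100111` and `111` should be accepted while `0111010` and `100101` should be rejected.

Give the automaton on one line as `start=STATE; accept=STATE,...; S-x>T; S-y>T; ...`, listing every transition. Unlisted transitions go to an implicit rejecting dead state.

start=q0; accept=q2; q0-0>q3; q0-1>q1; q1-0>q3; q1-1>q2; q2-0>q2; q2-1>q2; q3-0>q3; q3-1>q3

Walk along `11` while the input agrees: from q0 take `1` to q1, and so on. Any deviation drops to the rejecting sink q3. Once q2 is reached the prefix is confirmed and every continuation is accepted.
A 4-state machine:
        0   1  
>  q0   q3  q1 
   q1   q3  q2 
 * q2   q2  q2 
   q3   q3  q3 
(> = start, * = accepting)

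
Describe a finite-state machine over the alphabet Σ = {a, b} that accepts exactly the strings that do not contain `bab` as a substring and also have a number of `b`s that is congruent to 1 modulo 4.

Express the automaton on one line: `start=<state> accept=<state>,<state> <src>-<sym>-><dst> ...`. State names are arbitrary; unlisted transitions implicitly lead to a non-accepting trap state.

Handle the two conditions separately and then intersect. One (4 states) tracks partial matches of the forbidden pattern `bab`; the other (4 states) tracks the count of `b`s modulo 4. Each combined state is a pair, one component from each; accept when both components accept. After merging equivalent states the machine shrinks.
          a    b  
>  q0     q0   q1 
 * q1     q2   q3 
 * q2     q4   q5 
   q3     q6   q7 
 * q4     q4   q3 
   q5     q5   q5 
   q6     q8   q5 
   q7     q9  q10 
   q8     q8   q7 
   q9    q11   q5 
   q10   q12   q1 
   q11   q11  q10 
   q12    q0   q5 
(> = start, * = accepting)

start=q0 accept=q1,q2,q4 q0-a->q0 q0-b->q1 q1-a->q2 q1-b->q3 q2-a->q4 q2-b->q5 q3-a->q6 q3-b->q7 q4-a->q4 q4-b->q3 q5-a->q5 q5-b->q5 q6-a->q8 q6-b->q5 q7-a->q9 q7-b->q10 q8-a->q8 q8-b->q7 q9-a->q11 q9-b->q5 q10-a->q12 q10-b->q1 q11-a->q11 q11-b->q10 q12-a->q0 q12-b->q5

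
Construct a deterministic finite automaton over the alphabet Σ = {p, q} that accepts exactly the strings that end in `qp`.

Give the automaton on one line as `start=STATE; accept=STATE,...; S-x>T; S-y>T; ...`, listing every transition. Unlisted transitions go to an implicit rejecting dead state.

Let each state record the length of the longest suffix of the input read so far that is also a prefix of `qp`. s1 means the last symbol is `q`; s2 means the last 2 symbols are `qp`. Accept only at s2, where the string currently ends in `qp`.
3 states suffice.
        p   q  
>  s0   s0  s1 
   s1   s2  s1 
 * s2   s0  s1 
(> = start, * = accepting)

start=s0; accept=s2; s0-p>s0; s0-q>s1; s1-p>s2; s1-q>s1; s2-p>s0; s2-q>s1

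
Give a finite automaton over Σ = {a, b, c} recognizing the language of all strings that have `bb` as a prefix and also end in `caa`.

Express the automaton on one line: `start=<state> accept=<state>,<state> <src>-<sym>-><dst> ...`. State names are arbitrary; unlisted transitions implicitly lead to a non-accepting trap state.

start=q0 accept=q6 q0-a->q1 q0-b->q2 q0-c->q1 q1-a->q1 q1-b->q1 q1-c->q1 q2-a->q1 q2-b->q3 q2-c->q1 q3-a->q3 q3-b->q3 q3-c->q4 q4-a->q5 q4-b->q3 q4-c->q4 q5-a->q6 q5-b->q3 q5-c->q4 q6-a->q3 q6-b->q3 q6-c->q4

Handle the two conditions separately and then intersect. The first has 4 states tracking whether the input so far still matches the prefix `bb`; the second has 4 states tracking how much of the suffix `caa` has currently been matched. A product state is a pair (one from each), accepting exactly when both do. Minimizing collapses redundant product states.
7 states suffice.
        a   b   c  
>  q0   q1  q2  q1 
   q1   q1  q1  q1 
   q2   q1  q3  q1 
   q3   q3  q3  q4 
   q4   q5  q3  q4 
   q5   q6  q3  q4 
 * q6   q3  q3  q4 
(> = start, * = accepting)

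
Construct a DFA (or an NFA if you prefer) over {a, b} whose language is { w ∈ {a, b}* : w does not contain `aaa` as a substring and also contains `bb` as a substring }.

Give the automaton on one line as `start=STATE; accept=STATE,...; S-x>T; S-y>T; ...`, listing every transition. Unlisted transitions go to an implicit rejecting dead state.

Handle the two conditions separately and then intersect. One (4 states) tracks partial matches of the forbidden pattern `aaa`; the other (3 states) tracks whether and how much of `bb` has been seen. Each combined state is a pair, one component from each; accept when both components accept.
10 states suffice.
        a   b  
>  s0   s1  s2 
   s1   s3  s2 
   s2   s1  s4 
   s3   s5  s2 
 * s4   s6  s4 
   s5   s5  s7 
 * s6   s8  s4 
   s7   s5  s9 
 * s8   s9  s4 
   s9   s9  s9 
(> = start, * = accepting)

start=s0; accept=s4,s6,s8; s0-a>s1; s0-b>s2; s1-a>s3; s1-b>s2; s2-a>s1; s2-b>s4; s3-a>s5; s3-b>s2; s4-a>s6; s4-b>s4; s5-a>s5; s5-b>s7; s6-a>s8; s6-b>s4; s7-a>s5; s7-b>s9; s8-a>s9; s8-b>s4; s9-a>s9; s9-b>s9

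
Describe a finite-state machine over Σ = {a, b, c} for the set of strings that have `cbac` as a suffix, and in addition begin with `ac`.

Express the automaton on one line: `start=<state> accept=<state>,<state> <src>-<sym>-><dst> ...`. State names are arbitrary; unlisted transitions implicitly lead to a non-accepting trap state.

start=s0 accept=s7 s0-a->s1 s0-b->s2 s0-c->s2 s1-a->s2 s1-b->s2 s1-c->s3 s2-a->s2 s2-b->s2 s2-c->s2 s3-a->s4 s3-b->s5 s3-c->s3 s4-a->s4 s4-b->s4 s4-c->s3 s5-a->s6 s5-b->s4 s5-c->s3 s6-a->s4 s6-b->s4 s6-c->s7 s7-a->s4 s7-b->s5 s7-c->s3

Run two small machines in parallel and take their product. One (5 states) tracks how much of the suffix `cbac` has currently been matched; the other (4 states) tracks whether the input so far still matches the prefix `ac`. Each combined state is a pair, one component from each; accept when both components accept. Minimizing collapses redundant product states.
        a   b   c  
>  s0   s1  s2  s2 
   s1   s2  s2  s3 
   s2   s2  s2  s2 
   s3   s4  s5  s3 
   s4   s4  s4  s3 
   s5   s6  s4  s3 
   s6   s4  s4  s7 
 * s7   s4  s5  s3 
(> = start, * = accepting)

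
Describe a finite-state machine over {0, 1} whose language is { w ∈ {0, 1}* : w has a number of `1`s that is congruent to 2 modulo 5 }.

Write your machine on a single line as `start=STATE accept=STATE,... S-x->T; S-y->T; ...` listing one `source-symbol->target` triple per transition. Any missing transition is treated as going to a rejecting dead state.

Keep the running count of `1`s modulo 5: each `1` advances along the cycle q0 → q1 → q2 → q3 → q4 → q0 while other symbols loop. Accept at q2.
5 states suffice.
        0   1  
>  q0   q0  q1 
   q1   q1  q2 
 * q2   q2  q3 
   q3   q3  q4 
   q4   q4  q0 
(> = start, * = accepting)

start=q0; accept=q2; q0-0->q0; q0-1->q1; q1-0->q1; q1-1->q2; q2-0->q2; q2-1->q3; q3-0->q3; q3-1->q4; q4-0->q4; q4-1->q0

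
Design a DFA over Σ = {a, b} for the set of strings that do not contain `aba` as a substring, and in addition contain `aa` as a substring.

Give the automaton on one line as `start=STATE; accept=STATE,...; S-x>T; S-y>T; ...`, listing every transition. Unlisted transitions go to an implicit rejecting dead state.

Handle the two conditions separately and then intersect. The first has 4 states tracking partial matches of the forbidden pattern `aba`; the second has 3 states tracking whether and how much of `aa` has been seen. A product state is a pair (one from each), accepting exactly when both do.
A 9-state machine:
        a   b  
>  q0   q1  q0 
   q1   q2  q3 
 * q2   q2  q4 
   q3   q5  q0 
 * q4   q6  q7 
   q5   q6  q8 
   q6   q6  q6 
 * q7   q2  q7 
   q8   q5  q8 
(> = start, * = accepting)

start=q0; accept=q2,q4,q7; q0-a>q1; q0-b>q0; q1-a>q2; q1-b>q3; q2-a>q2; q2-b>q4; q3-a>q5; q3-b>q0; q4-a>q6; q4-b>q7; q5-a>q6; q5-b>q8; q6-a>q6; q6-b>q6; q7-a>q2; q7-b>q7; q8-a>q5; q8-b>q8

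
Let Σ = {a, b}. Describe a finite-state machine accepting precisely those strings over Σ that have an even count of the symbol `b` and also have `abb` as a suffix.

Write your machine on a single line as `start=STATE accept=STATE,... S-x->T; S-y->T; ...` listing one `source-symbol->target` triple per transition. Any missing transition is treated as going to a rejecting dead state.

start=S0; accept=S4; S0-a->S1; S0-b->S2; S1-a->S1; S1-b->S3; S2-a->S2; S2-b->S0; S3-a->S2; S3-b->S4; S4-a->S1; S4-b->S2

Build one automaton per condition and run them in lockstep. One (2 states) tracks the count of `b`s modulo 2; the other (4 states) tracks how much of the suffix `abb` has currently been matched. Each combined state is a pair, one component from each; accept when both components accept. Equivalent product states are then merged.
With 5 states:
        a   b  
>  S0   S1  S2 
   S1   S1  S3 
   S2   S2  S0 
   S3   S2  S4 
 * S4   S1  S2 
(> = start, * = accepting)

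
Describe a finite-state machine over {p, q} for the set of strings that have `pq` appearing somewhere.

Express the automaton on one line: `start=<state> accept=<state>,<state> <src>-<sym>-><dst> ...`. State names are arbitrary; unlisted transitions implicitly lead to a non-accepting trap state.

start=A accept=C A-p->B A-q->A B-p->B B-q->C C-p->C C-q->C

Track how much of `pq` has been matched so far: state A is no progress, C is the absorbing accept state reached once `pq` has occurred. Intermediate states record partial matches; on a mismatch, fall back to the longest reusable overlap.
       p  q 
>  A   B  A 
   B   B  C 
 * C   C  C 
(> = start, * = accepting)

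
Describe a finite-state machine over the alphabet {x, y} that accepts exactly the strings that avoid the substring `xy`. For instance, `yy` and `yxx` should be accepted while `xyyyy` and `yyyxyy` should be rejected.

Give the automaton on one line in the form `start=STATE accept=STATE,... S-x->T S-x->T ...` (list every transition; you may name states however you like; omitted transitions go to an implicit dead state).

start=q0 accept=q0,q1 q0-x->q1 q0-y->q0 q1-x->q1 q1-y->q2 q2-x->q2 q2-y->q2

This is the complement of 'contains `xy`'. Use the same substring-matching states — q0 through q2 holding how much of `xy` has just been matched — but flip the accepting set: everything except the trap q2 accepts.
3 states suffice.
        x   y  
>* q0   q1  q0 
 * q1   q1  q2 
   q2   q2  q2 
(> = start, * = accepting)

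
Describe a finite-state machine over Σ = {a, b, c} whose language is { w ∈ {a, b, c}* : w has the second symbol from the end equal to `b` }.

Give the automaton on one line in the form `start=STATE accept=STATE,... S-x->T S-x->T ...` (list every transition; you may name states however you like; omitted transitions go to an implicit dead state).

Because acceptance depends on a position counted from the end, the machine has to buffer the most recent 2 symbols. Make each state the string of the last up-to-2 symbols read; on input `x` shift the window left and append `x`. Accept when the buffered window has length 2 and begins with `b`.
13 states suffice.
          a    b    c  
>  s0     s1   s2   s3 
   s1     s4   s5   s6 
   s2     s7   s8   s9 
   s3    s10  s11  s12 
   s4     s4   s5   s6 
   s5     s7   s8   s9 
   s6    s10  s11  s12 
 * s7     s4   s5   s6 
 * s8     s7   s8   s9 
 * s9    s10  s11  s12 
   s10    s4   s5   s6 
   s11    s7   s8   s9 
   s12   s10  s11  s12 
(> = start, * = accepting)

start=s0 accept=s7,s8,s9 s0-a->s1 s0-b->s2 s0-c->s3 s1-a->s4 s1-b->s5 s1-c->s6 s2-a->s7 s2-b->s8 s2-c->s9 s3-a->s10 s3-b->s11 s3-c->s12 s4-a->s4 s4-b->s5 s4-c->s6 s5-a->s7 s5-b->s8 s5-c->s9 s6-a->s10 s6-b->s11 s6-c->s12 s7-a->s4 s7-b->s5 s7-c->s6 s8-a->s7 s8-b->s8 s8-c->s9 s9-a->s10 s9-b->s11 s9-c->s12 s10-a->s4 s10-b->s5 s10-c->s6 s11-a->s7 s11-b->s8 s11-c->s9 s12-a->s10 s12-b->s11 s12-c->s12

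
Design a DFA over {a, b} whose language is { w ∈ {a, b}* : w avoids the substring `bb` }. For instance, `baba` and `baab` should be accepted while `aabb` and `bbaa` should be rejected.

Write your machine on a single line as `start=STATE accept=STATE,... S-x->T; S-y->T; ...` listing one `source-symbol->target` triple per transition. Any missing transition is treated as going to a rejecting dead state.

start=S0; accept=S0,S1; S0-a->S0; S0-b->S1; S1-a->S0; S1-b->S2; S2-a->S2; S2-b->S2

Track partial matches of the forbidden pattern `bb`. State S2 is a dead state reached once `bb` has occurred; every other state accepts. S0 means no part of `bb` is currently matched.
        a   b  
>* S0   S0  S1 
 * S1   S0  S2 
   S2   S2  S2 
(> = start, * = accepting)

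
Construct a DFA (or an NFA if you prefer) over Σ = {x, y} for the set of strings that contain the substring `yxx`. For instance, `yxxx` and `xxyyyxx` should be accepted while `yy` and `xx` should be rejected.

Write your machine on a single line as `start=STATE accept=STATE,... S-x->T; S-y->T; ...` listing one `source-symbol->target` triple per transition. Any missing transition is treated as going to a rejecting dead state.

start=q0; accept=q3; q0-x->q0; q0-y->q1; q1-x->q2; q1-y->q1; q2-x->q3; q2-y->q1; q3-x->q3; q3-y->q3

Track how much of `yxx` has been matched so far: state q0 is no progress, q3 is the absorbing accept state reached once `yxx` has occurred. Intermediate states record partial matches; on a mismatch, fall back to the longest reusable overlap.
        x   y  
>  q0   q0  q1 
   q1   q2  q1 
   q2   q3  q1 
 * q3   q3  q3 
(> = start, * = accepting)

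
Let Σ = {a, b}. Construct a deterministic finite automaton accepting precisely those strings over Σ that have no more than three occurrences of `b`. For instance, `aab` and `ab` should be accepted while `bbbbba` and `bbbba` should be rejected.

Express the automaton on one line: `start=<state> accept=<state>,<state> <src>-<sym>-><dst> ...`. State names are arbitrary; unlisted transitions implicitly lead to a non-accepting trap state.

Count `b`s, saturating at 4: states S0 through S3 mean 0 through 3 `b`s seen; S4 means more than 3. Each `b` increments (capped at S4); other symbols loop. Accept from {S0, S1, S2, S3}.
With 5 states:
        a   b  
>* S0   S0  S1 
 * S1   S1  S2 
 * S2   S2  S3 
 * S3   S3  S4 
   S4   S4  S4 
(> = start, * = accepting)

start=S0 accept=S0,S1,S2,S3 S0-a->S0 S0-b->S1 S1-a->S1 S1-b->S2 S2-a->S2 S2-b->S3 S3-a->S3 S3-b->S4 S4-a->S4 S4-b->S4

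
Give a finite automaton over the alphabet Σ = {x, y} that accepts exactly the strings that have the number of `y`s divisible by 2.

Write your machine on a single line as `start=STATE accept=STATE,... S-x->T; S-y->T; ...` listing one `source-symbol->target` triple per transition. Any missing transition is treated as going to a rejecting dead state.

start=q0; accept=q0; q0-x->q0; q0-y->q1; q1-x->q1; q1-y->q0

Keep the running count of `y`s modulo 2: each `y` advances along the cycle q0 → q1 → q0 while other symbols loop. Accept at q0.
With 2 states:
        x   y  
>* q0   q0  q1 
   q1   q1  q0 
(> = start, * = accepting)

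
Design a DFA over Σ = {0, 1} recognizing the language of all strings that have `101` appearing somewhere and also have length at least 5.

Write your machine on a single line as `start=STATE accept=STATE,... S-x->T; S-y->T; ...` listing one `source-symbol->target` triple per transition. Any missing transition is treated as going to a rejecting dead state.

start=A; accept=R,V; A-0->B; A-1->C; B-0->D; B-1->E; C-0->F; C-1->E; D-0->G; D-1->H; E-0->I; E-1->H; F-0->G; F-1->J; G-0->K; G-1->L; H-0->M; H-1->L; I-0->K; I-1->N; J-0->N; J-1->N; K-0->O; K-1->P; L-0->Q; L-1->P; M-0->O; M-1->R; N-0->R; N-1->R; O-0->S; O-1->T; P-0->U; P-1->T; Q-0->S; Q-1->V; R-0->V; R-1->V; S-0->S; S-1->T; T-0->U; T-1->T; U-0->S; U-1->V; V-0->V; V-1->V

Handle the two conditions separately and then intersect. One (4 states) tracks whether and how much of `101` has been seen; the other (7 states) tracks the input length, saturating at 6. Each combined state is a pair, one component from each; accept when both components accept.
22 states suffice.
       0  1 
>  A   B  C 
   B   D  E 
   C   F  E 
   D   G  H 
   E   I  H 
   F   G  J 
   G   K  L 
   H   M  L 
   I   K  N 
   J   N  N 
   K   O  P 
   L   Q  P 
   M   O  R 
   N   R  R 
   O   S  T 
   P   U  T 
   Q   S  V 
 * R   V  V 
   S   S  T 
   T   U  T 
   U   S  V 
 * V   V  V 
(> = start, * = accepting)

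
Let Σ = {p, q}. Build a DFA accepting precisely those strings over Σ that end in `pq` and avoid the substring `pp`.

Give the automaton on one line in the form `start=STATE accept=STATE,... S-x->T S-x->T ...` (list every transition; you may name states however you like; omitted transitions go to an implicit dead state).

Handle the two conditions separately and then intersect. The first has 3 states tracking how much of the suffix `pq` has currently been matched; the second has 3 states tracking partial matches of the forbidden pattern `pp`. A product state is a pair (one from each), accepting exactly when both do. Minimizing collapses redundant product states.
        p   q  
>  S0   S1  S0 
   S1   S2  S3 
   S2   S2  S2 
 * S3   S1  S0 
(> = start, * = accepting)

start=S0 accept=S3 S0-p->S1 S0-q->S0 S1-p->S2 S1-q->S3 S2-p->S2 S2-q->S2 S3-p->S1 S3-q->S0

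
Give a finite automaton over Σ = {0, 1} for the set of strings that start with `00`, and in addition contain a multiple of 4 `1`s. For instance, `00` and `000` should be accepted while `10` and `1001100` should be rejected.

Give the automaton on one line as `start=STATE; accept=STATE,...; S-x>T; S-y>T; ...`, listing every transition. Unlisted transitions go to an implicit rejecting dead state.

start=S0; accept=S3; S0-0>S1; S0-1>S2; S1-0>S3; S1-1>S2; S2-0>S2; S2-1>S2; S3-0>S3; S3-1>S4; S4-0>S4; S4-1>S5; S5-0>S5; S5-1>S6; S6-0>S6; S6-1>S3

Build one automaton per condition and run them in lockstep. One (4 states) tracks whether the input so far still matches the prefix `00`; the other (4 states) tracks the count of `1`s modulo 4. Each combined state is a pair, one component from each; accept when both components accept. Minimizing collapses redundant product states.
A 7-state machine:
        0   1  
>  S0   S1  S2 
   S1   S3  S2 
   S2   S2  S2 
 * S3   S3  S4 
   S4   S4  S5 
   S5   S5  S6 
   S6   S6  S3 
(> = start, * = accepting)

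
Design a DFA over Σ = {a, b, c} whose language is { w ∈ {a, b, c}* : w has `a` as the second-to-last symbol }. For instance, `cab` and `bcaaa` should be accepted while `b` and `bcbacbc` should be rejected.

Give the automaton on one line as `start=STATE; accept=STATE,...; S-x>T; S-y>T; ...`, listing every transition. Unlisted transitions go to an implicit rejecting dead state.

start=q0; accept=q4,q5,q6; q0-a>q1; q0-b>q2; q0-c>q3; q1-a>q4; q1-b>q5; q1-c>q6; q2-a>q7; q2-b>q8; q2-c>q9; q3-a>q10; q3-b>q11; q3-c>q12; q4-a>q4; q4-b>q5; q4-c>q6; q5-a>q7; q5-b>q8; q5-c>q9; q6-a>q10; q6-b>q11; q6-c>q12; q7-a>q4; q7-b>q5; q7-c>q6; q8-a>q7; q8-b>q8; q8-c>q9; q9-a>q10; q9-b>q11; q9-c>q12; q10-a>q4; q10-b>q5; q10-c>q6; q11-a>q7; q11-b>q8; q11-c>q9; q12-a>q10; q12-b>q11; q12-c>q12

A DFA must remember the last 2 symbols (since which symbol is second-to-last isn't known until the input ends). Use one state per possible window of the last ≤2 symbols; accept from those whose window starts with `a`.
A 13-state machine:
          a    b    c  
>  q0     q1   q2   q3 
   q1     q4   q5   q6 
   q2     q7   q8   q9 
   q3    q10  q11  q12 
 * q4     q4   q5   q6 
 * q5     q7   q8   q9 
 * q6    q10  q11  q12 
   q7     q4   q5   q6 
   q8     q7   q8   q9 
   q9    q10  q11  q12 
   q10    q4   q5   q6 
   q11    q7   q8   q9 
   q12   q10  q11  q12 
(> = start, * = accepting)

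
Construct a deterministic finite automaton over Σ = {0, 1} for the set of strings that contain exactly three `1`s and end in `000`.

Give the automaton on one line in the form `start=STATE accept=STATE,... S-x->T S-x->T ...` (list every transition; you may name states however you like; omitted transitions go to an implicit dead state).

start=S0 accept=S17 S0-0->S1 S0-1->S2 S1-0->S3 S1-1->S2 S2-0->S4 S2-1->S5 S3-0->S6 S3-1->S2 S4-0->S7 S4-1->S5 S5-0->S8 S5-1->S9 S6-0->S6 S6-1->S2 S7-0->S10 S7-1->S5 S8-0->S11 S8-1->S9 S9-0->S12 S9-1->S13 S10-0->S10 S10-1->S5 S11-0->S14 S11-1->S9 S12-0->S15 S12-1->S13 S13-0->S16 S13-1->S13 S14-0->S14 S14-1->S9 S15-0->S17 S15-1->S13 S16-0->S18 S16-1->S13 S17-0->S17 S17-1->S13 S18-0->S19 S18-1->S13 S19-0->S19 S19-1->S13

Build one automaton per condition and run them in lockstep. The first has 5 states tracking the count of `1`s, saturating at 4; the second has 4 states tracking how much of the suffix `000` has currently been matched. A product state is a pair (one from each), accepting exactly when both do.
A 20-state machine:
          0    1  
>  S0     S1   S2 
   S1     S3   S2 
   S2     S4   S5 
   S3     S6   S2 
   S4     S7   S5 
   S5     S8   S9 
   S6     S6   S2 
   S7    S10   S5 
   S8    S11   S9 
   S9    S12  S13 
   S10   S10   S5 
   S11   S14   S9 
   S12   S15  S13 
   S13   S16  S13 
   S14   S14   S9 
   S15   S17  S13 
   S16   S18  S13 
 * S17   S17  S13 
   S18   S19  S13 
   S19   S19  S13 
(> = start, * = accepting)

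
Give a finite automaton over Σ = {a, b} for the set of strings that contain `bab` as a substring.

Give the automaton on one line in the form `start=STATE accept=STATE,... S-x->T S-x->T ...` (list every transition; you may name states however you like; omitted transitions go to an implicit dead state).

States s0..s2 record the length of the longest prefix of `bab` that matches the current input suffix. Reaching s3 means `bab` has been seen, and we stay there forever. Accept from s3.
        a   b  
>  s0   s0  s1 
   s1   s2  s1 
   s2   s0  s3 
 * s3   s3  s3 
(> = start, * = accepting)

start=s0 accept=s3 s0-a->s0 s0-b->s1 s1-a->s2 s1-b->s1 s2-a->s0 s2-b->s3 s3-a->s3 s3-b->s3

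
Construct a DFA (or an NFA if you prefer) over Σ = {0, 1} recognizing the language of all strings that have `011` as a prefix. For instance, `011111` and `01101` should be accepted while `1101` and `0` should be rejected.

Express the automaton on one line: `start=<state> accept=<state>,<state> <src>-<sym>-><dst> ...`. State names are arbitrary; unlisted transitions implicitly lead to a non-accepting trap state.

start=A accept=D A-0->B A-1->E B-0->E B-1->C C-0->E C-1->D D-0->D D-1->D E-0->E E-1->E

Walk along `011` while the input agrees: from A take `0` to B, and so on. Any deviation drops to the rejecting sink E. Once D is reached the prefix is confirmed and every continuation is accepted.
A 5-state machine:
       0  1 
>  A   B  E 
   B   E  C 
   C   E  D 
 * D   D  D 
   E   E  E 
(> = start, * = accepting)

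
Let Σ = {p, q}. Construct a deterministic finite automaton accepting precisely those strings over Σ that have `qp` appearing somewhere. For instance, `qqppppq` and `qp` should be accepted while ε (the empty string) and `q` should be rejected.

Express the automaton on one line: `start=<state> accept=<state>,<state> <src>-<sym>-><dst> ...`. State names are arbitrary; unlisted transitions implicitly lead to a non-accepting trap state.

start=S0 accept=S2 S0-p->S0 S0-q->S1 S1-p->S2 S1-q->S1 S2-p->S2 S2-q->S2

Track how much of `qp` has been matched so far: state S0 is no progress, S2 is the absorbing accept state reached once `qp` has occurred. Intermediate states record partial matches; on a mismatch, fall back to the longest reusable overlap.
        p   q  
>  S0   S0  S1 
   S1   S2  S1 
 * S2   S2  S2 
(> = start, * = accepting)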